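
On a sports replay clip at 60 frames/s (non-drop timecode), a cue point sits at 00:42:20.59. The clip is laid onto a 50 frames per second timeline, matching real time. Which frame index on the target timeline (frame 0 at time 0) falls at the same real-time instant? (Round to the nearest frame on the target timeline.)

frame 127049

Source frame index: (0×3600 + 42×60 + 20) × 60 + 59 = 152459.
Real time: 152459 / (60) = 152459/60 s.
Target frame: (152459/60) × (50) = 762295/6 ≈ 127049.167 → 127049.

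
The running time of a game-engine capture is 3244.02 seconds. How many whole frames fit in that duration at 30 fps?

97320 frames

Frames = 3244.02 × 30 = 486603/5 ≈ 97320.6000.
Complete frames: 97320.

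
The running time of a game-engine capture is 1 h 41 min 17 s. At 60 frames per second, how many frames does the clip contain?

1 h 41 min 17 s = 6077 s.
Frames = 6077 × 60 = 364620.

364620 frames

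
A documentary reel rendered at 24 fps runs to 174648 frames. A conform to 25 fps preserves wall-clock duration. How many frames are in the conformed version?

181925 frames

Target frames = source frames × (target rate / source rate) = 174648 × (25)/(24) = 174648 × 25/24 = 181925.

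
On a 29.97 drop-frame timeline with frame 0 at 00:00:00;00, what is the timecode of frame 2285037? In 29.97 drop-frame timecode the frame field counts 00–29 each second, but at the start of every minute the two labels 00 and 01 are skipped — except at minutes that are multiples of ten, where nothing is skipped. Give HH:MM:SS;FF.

21:10:44;03

Ten DF minutes hold 17982 frames, so frame 2285037 lies in block 127 (frames 2283714–2301695) with 1323 frames into that block.
The block's first minute is 1800 frames and the rest 1798 each; 1323 frames reaches minute 0, so 127 × 18 + 0 × 2 = 2286 labels have been skipped so far.
Adding those back, label number 2285037 + 2286 = 2287323 at 30 labels/s is 76244 s + 3 f = 21 h 10 min 44 s frame 3, i.e. 21:10:44;03.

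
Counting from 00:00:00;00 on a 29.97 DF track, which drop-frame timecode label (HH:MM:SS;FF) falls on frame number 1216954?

11:16:45;22

Each 10-minute DF block holds 10 × 60 × 30 − 9 × 2 = 17982 frames. 1216954 ÷ 17982 → 67 full blocks, remainder 12160.
Within the partial block the first minute is 1800 frames and each further minute 1798, so 6 further minute boundaries passed. Total skipped labels = 18 × 67 + 2 × 6 = 1218.
Non-drop label index = 1216954 + 1218 = 1218172; at 30 labels/s that is 11:16:45:22, i.e. DF 11:16:45;22.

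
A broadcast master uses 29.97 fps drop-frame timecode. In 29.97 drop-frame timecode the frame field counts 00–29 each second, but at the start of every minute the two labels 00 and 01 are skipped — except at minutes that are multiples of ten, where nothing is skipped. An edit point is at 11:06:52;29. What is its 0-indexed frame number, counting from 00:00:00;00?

As if non-drop at 30 labels/s: (11 × 3600 + 6 × 60 + 52) × 30 + 29 = 1200389.
Minute boundaries passed: 666; those not divisible by 10: 666 − 66 = 600; dropped labels = 2 × 600 = 1200.
Actual frame index = 1200389 − 1200 = 1199189.

1199189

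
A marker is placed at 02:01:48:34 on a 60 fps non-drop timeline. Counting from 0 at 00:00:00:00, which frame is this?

438514

Total seconds to the label: (2 × 3600 + 1 × 60 + 48) = 7308.
Frame index = 7308 × 60 + 34 = 438514.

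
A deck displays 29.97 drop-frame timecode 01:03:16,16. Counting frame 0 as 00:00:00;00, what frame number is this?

As if non-drop at 30 labels/s: (1 × 3600 + 3 × 60 + 16) × 30 + 16 = 113896.
Minute boundaries passed: 63; those not divisible by 10: 63 − 6 = 57; dropped labels = 2 × 57 = 114.
Actual frame index = 113896 − 114 = 113782.

113782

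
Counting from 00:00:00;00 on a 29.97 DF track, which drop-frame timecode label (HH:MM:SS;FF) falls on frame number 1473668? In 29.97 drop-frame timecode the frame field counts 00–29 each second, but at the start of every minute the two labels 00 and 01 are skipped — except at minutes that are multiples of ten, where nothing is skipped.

Each 10-minute DF block holds 10 × 60 × 30 − 9 × 2 = 17982 frames. 1473668 ÷ 17982 → 81 full blocks, remainder 17126.
Within the partial block the first minute is 1800 frames and each further minute 1798, so 9 further minute boundaries passed. Total skipped labels = 18 × 81 + 2 × 9 = 1476.
Non-drop label index = 1473668 + 1476 = 1475144; at 30 labels/s that is 13:39:31:14, i.e. DF 13:39:31;14.

13:39:31;14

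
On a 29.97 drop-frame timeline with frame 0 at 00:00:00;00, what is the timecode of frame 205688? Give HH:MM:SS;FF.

Each 10-minute DF block holds 10 × 60 × 30 − 9 × 2 = 17982 frames. 205688 ÷ 17982 → 11 full blocks, remainder 7886.
Within the partial block the first minute is 1800 frames and each further minute 1798, so 4 further minute boundaries passed. Total skipped labels = 18 × 11 + 2 × 4 = 206.
Non-drop label index = 205688 + 206 = 205894; at 30 labels/s that is 01:54:23:04, i.e. DF 01:54:23;04.

01:54:23;04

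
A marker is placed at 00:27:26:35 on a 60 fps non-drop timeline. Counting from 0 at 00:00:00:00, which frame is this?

Total seconds to the label: (0 × 3600 + 27 × 60 + 26) = 1646.
Frame index = 1646 × 60 + 35 = 98795.

frame 98795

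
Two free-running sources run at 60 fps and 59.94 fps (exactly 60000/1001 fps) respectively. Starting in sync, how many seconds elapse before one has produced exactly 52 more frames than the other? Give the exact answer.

13013/15 seconds

The gap grows by |60000/1001 − 60| = 60/1001 frames per second.
Time for a 52-frame gap: 52 ÷ (60/1001) = 13013/15 s.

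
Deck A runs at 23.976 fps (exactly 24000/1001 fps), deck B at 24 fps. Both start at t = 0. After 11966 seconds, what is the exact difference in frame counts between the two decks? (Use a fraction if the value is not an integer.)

A emits 24000/1001 × 11966 = 287184000/1001 frames; B emits 24 × 11966 = 287184.
Difference = 287184/1001 frames (≈ 286.8971); B is ahead of A.

287184/1001 frames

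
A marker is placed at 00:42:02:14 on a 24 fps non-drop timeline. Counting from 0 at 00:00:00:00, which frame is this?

60542

Total seconds to the label: (0 × 3600 + 42 × 60 + 2) = 2522.
Frame index = 2522 × 24 + 14 = 60542.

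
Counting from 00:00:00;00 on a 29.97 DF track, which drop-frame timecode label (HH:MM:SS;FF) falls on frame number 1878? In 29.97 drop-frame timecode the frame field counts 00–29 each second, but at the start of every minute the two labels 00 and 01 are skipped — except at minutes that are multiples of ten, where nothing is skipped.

Each 10-minute DF block holds 10 × 60 × 30 − 9 × 2 = 17982 frames. 1878 ÷ 17982 → 0 full blocks, remainder 1878.
Within the partial block the first minute is 1800 frames and each further minute 1798, so 1 further minute boundary passed. Total skipped labels = 18 × 0 + 2 × 1 = 2.
Non-drop label index = 1878 + 2 = 1880; at 30 labels/s that is 00:01:02:20, i.e. DF 00:01:02;20.

00:01:02;20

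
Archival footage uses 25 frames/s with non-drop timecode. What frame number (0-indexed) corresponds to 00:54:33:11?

81836

Total seconds to the label: (0 × 3600 + 54 × 60 + 33) = 3273.
Frame index = 3273 × 25 + 11 = 81836.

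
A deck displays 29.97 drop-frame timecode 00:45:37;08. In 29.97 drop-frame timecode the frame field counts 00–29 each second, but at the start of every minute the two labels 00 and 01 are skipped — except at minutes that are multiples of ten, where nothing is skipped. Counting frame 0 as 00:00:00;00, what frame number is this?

82036

As if non-drop at 30 labels/s: (0 × 3600 + 45 × 60 + 37) × 30 + 8 = 82118.
Minute boundaries passed: 45; those not divisible by 10: 45 − 4 = 41; dropped labels = 2 × 41 = 82.
Actual frame index = 82118 − 82 = 82036.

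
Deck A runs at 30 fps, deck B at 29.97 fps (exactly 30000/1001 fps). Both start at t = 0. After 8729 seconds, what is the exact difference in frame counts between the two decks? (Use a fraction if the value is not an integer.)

37410/143 frames

A emits 30 × 8729 = 261870 frames; B emits 30000/1001 × 8729 = 37410000/143.
Difference = 37410/143 frames (≈ 261.6084); B is behind A.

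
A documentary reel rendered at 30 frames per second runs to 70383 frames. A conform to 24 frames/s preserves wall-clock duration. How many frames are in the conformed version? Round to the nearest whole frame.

56306 frames

Frames at target rate = 70383 × (24) / (30) = 281532/5 ≈ 56306.400.
Nearest whole frame: 56306.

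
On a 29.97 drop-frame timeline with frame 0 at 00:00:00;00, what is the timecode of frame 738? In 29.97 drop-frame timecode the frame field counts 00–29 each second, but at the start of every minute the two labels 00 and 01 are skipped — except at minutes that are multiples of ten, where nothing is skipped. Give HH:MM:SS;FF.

Ten DF minutes hold 17982 frames, so frame 738 lies in block 0 (frames 0–17981) with 738 frames into that block.
The block's first minute is 1800 frames and the rest 1798 each; 738 frames reaches minute 0, so 0 × 18 + 0 × 2 = 0 labels have been skipped so far.
Adding those back, label number 738 + 0 = 738 at 30 labels/s is 24 s + 18 f = 0 h 0 min 24 s frame 18, i.e. 00:00:24;18.

00:00:24;18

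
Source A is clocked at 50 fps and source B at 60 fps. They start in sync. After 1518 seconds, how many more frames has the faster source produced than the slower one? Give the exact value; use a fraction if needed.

A emits 50 × 1518 = 75900 frames; B emits 60 × 1518 = 91080.
Difference = 15180 frames; B is ahead of A.

15180 frames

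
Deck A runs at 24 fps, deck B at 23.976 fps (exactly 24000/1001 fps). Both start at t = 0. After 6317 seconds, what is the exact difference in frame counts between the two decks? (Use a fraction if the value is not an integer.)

151608/1001 frames

A emits 24 × 6317 = 151608 frames; B emits 24000/1001 × 6317 = 151608000/1001.
Difference = 151608/1001 frames (≈ 151.4565); B is behind A.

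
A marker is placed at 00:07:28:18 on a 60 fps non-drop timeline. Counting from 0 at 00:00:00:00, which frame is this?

26898

Total seconds to the label: (0 × 3600 + 7 × 60 + 28) = 448.
Frame index = 448 × 60 + 18 = 26898.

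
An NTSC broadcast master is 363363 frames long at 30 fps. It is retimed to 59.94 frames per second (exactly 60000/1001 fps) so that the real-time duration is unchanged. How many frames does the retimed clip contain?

Target frames = source frames × (target rate / source rate) = 363363 × (60000/1001)/(30) = 363363 × 2000/1001 = 726000.

726000 frames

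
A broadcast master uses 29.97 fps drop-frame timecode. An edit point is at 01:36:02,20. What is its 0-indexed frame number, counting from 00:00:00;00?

172706

As if non-drop at 30 labels/s: (1 × 3600 + 36 × 60 + 2) × 30 + 20 = 172880.
Minute boundaries passed: 96; those not divisible by 10: 96 − 9 = 87; dropped labels = 2 × 87 = 174.
Actual frame index = 172880 − 174 = 172706.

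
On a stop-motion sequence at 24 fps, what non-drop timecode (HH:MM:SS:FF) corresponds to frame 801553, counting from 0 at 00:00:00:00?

09:16:38:01

801553 ÷ 24 = 33398 full seconds, remainder 1 frame.
33398 s = 9 h 16 min 38 s.
Timecode: 09:16:38:01.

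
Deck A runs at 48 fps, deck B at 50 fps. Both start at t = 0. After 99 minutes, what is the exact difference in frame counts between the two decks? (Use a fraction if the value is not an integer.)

11880 frames

99 min = 5940 s.
A emits 48 × 5940 = 285120 frames; B emits 50 × 5940 = 297000.
Difference = 11880 frames; B is ahead of A.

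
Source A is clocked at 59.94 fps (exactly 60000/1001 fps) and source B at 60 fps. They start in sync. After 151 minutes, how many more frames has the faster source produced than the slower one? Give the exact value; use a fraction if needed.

151 min = 9060 s.
A emits 60000/1001 × 9060 = 543600000/1001 frames; B emits 60 × 9060 = 543600.
Difference = 543600/1001 frames (≈ 543.0569); B is ahead of A.

543600/1001 frames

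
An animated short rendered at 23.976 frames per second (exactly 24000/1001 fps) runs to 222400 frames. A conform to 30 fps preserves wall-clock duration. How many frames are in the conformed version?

Frames at target rate = 222400 × (30) / (24000/1001) = 278278.

278278 frames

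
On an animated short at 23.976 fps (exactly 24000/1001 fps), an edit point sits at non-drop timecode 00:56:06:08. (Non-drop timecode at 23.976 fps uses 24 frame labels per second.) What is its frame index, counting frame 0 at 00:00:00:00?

80792

Total seconds to the label: (0 × 3600 + 56 × 60 + 6) = 3366.
Frame index = 3366 × 24 + 8 = 80792.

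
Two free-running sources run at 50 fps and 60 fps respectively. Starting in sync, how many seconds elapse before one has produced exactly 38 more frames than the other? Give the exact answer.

The gap grows by |60 − 50| = 10 frames per second.
Time for a 38-frame gap: 38 ÷ (10) = 3.8 s.

3.8 seconds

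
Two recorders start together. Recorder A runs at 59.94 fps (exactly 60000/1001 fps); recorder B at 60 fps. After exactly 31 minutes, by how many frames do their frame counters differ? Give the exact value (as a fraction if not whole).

111600/1001 frames

31 min = 1860 s.
A emits 60000/1001 × 1860 = 111600000/1001 frames; B emits 60 × 1860 = 111600.
Difference = 111600/1001 frames (≈ 111.4885); B is ahead of A.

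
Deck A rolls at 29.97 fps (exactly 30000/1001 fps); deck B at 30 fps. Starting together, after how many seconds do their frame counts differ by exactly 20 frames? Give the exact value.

The gap grows by |30 − 30000/1001| = 30/1001 frames per second.
Time for a 20-frame gap: 20 ÷ (30/1001) = 2002/3 s.

2002/3 seconds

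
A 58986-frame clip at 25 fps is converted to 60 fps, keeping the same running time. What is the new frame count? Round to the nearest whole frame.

141566 frames

Frames at target rate = 58986 × (60) / (25) = 707832/5 ≈ 141566.400.
Nearest whole frame: 141566.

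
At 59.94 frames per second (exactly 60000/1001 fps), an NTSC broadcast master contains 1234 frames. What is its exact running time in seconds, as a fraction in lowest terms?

Running time = 1234 ÷ (60000/1001) = 1234 × 1001/60000 = 617617/30000 s.

617617/30000 seconds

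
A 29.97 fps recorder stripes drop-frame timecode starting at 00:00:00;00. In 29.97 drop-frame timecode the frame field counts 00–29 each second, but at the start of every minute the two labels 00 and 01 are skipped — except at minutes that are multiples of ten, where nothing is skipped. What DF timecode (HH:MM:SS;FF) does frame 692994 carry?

06:25:22;28

Ten DF minutes hold 17982 frames, so frame 692994 lies in block 38 (frames 683316–701297) with 9678 frames into that block.
The block's first minute is 1800 frames and the rest 1798 each; 9678 frames reaches minute 5, so 38 × 18 + 5 × 2 = 694 labels have been skipped so far.
Adding those back, label number 692994 + 694 = 693688 at 30 labels/s is 23122 s + 28 f = 6 h 25 min 22 s frame 28, i.e. 06:25:22;28.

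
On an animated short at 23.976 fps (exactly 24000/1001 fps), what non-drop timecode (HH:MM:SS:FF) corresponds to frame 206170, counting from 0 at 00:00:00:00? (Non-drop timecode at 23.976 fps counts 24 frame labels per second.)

206170 ÷ 24 = 8590 full seconds, remainder 10 frames.
8590 s = 2 h 23 min 10 s.
Timecode: 02:23:10:10.

02:23:10:10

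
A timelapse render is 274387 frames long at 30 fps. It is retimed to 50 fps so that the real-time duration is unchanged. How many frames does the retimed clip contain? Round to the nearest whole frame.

457312 frames

Frames at target rate = 274387 × (50) / (30) = 1371935/3 ≈ 457311.667.
Nearest whole frame: 457312.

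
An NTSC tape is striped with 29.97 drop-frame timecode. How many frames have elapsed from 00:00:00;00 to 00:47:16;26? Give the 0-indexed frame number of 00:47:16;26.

85020

As if non-drop at 30 labels/s: (0 × 3600 + 47 × 60 + 16) × 30 + 26 = 85106.
Minute boundaries passed: 47; those not divisible by 10: 47 − 4 = 43; dropped labels = 2 × 43 = 86.
Actual frame index = 85106 − 86 = 85020.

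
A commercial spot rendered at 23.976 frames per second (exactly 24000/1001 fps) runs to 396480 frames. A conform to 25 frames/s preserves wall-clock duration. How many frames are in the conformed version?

Target frames = source frames × (target rate / source rate) = 396480 × (25)/(24000/1001) = 396480 × 1001/960 = 413413.

413413 frames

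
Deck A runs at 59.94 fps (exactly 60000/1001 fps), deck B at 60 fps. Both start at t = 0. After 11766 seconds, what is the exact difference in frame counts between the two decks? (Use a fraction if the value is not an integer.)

705960/1001 frames

A emits 60000/1001 × 11766 = 705960000/1001 frames; B emits 60 × 11766 = 705960.
Difference = 705960/1001 frames (≈ 705.2547); B is ahead of A.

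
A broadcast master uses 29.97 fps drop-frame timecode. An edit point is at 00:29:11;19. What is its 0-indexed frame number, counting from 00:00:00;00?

Complete 10-minute blocks: 2, each 17982 frames → 35964.
Remaining 9 whole minutes in the current block: 1800 + 8 × 1798 = 16184 frames.
Within the current minute: 11 × 30 + 19 − 2 = 347 (labels ;00/;01 skipped at this minute). Total = 35964 + 16184 + 347 = 52495.

52495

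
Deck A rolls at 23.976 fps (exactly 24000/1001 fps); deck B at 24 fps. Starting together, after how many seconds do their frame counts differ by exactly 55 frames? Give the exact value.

55055/24 seconds

The gap grows by |24 − 24000/1001| = 24/1001 frames per second.
Time for a 55-frame gap: 55 ÷ (24/1001) = 55055/24 s.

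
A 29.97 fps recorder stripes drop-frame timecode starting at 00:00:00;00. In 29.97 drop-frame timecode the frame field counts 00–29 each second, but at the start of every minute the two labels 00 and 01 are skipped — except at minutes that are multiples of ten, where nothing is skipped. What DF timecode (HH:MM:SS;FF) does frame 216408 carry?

02:00:20;24

Ten DF minutes hold 17982 frames, so frame 216408 lies in block 12 (frames 215784–233765) with 624 frames into that block.
The block's first minute is 1800 frames and the rest 1798 each; 624 frames reaches minute 0, so 12 × 18 + 0 × 2 = 216 labels have been skipped so far.
Adding those back, label number 216408 + 216 = 216624 at 30 labels/s is 7220 s + 24 f = 2 h 0 min 20 s frame 24, i.e. 02:00:20;24.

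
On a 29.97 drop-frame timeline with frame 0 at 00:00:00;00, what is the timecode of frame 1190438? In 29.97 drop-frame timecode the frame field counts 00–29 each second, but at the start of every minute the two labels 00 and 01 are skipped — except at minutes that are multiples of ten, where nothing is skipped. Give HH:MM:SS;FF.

Ten DF minutes hold 17982 frames, so frame 1190438 lies in block 66 (frames 1186812–1204793) with 3626 frames into that block.
The block's first minute is 1800 frames and the rest 1798 each; 3626 frames reaches minute 2, so 66 × 18 + 2 × 2 = 1192 labels have been skipped so far.
Adding those back, label number 1190438 + 1192 = 1191630 at 30 labels/s is 39721 s + 0 f = 11 h 2 min 1 s frame 0, i.e. 11:02:01;00.

11:02:01;00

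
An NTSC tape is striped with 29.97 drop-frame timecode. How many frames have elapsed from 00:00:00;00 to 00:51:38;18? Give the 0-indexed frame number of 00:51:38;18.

92866

As if non-drop at 30 labels/s: (0 × 3600 + 51 × 60 + 38) × 30 + 18 = 92958.
Minute boundaries passed: 51; those not divisible by 10: 51 − 5 = 46; dropped labels = 2 × 46 = 92.
Actual frame index = 92958 − 92 = 92866.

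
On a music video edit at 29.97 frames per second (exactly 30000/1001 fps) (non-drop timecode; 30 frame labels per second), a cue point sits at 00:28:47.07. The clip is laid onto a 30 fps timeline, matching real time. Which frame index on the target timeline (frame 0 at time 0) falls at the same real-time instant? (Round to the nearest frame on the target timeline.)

frame 51869

Source frame index: (0×3600 + 28×60 + 47) × 30 + 7 = 51817.
Real time: 51817 / (30000/1001) = 51868817/30000 s.
Target frame: (51868817/30000) × (30) = 51868817/1000 ≈ 51868.817 → 51869.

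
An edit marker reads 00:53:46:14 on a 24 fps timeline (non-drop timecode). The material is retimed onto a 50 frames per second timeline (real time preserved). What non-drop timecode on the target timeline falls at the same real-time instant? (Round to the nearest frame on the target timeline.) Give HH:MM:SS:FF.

Source frame index: (0×3600 + 53×60 + 46) × 24 + 14 = 77438.
Real time: 77438 / (24) = 38719/12 s.
Target frame: (38719/12) × (50) = 967975/6 ≈ 161329.167 → 161329.
At 50 labels/s: frame 161329 → 00:53:46:29.

00:53:46:29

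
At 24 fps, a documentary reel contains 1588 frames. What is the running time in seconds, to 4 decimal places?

66.1667 seconds

Running time = 1588 × 1/24 = 397/6 s ≈ 66.1667 s.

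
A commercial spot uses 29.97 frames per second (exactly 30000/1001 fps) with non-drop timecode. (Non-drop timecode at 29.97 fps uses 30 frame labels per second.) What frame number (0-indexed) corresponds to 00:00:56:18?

Total seconds to the label: (0 × 3600 + 0 × 60 + 56) = 56.
Frame index = 56 × 30 + 18 = 1698.

frame 1698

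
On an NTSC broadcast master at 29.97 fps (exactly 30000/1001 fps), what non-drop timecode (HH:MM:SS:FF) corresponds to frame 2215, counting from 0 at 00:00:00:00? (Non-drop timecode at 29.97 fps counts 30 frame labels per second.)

00:01:13:25

2215 ÷ 30 = 73 full seconds, remainder 25 frames.
73 s = 0 h 1 min 13 s.
Timecode: 00:01:13:25.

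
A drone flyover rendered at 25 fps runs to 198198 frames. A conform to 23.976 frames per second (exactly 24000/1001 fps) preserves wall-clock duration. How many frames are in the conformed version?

Target frames = source frames × (target rate / source rate) = 198198 × (24000/1001)/(25) = 198198 × 960/1001 = 190080.

190080 frames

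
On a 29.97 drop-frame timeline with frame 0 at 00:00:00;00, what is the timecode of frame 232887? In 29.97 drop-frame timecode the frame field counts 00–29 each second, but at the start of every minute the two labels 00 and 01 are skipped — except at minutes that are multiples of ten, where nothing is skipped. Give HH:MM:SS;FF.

Each 10-minute DF block holds 10 × 60 × 30 − 9 × 2 = 17982 frames. 232887 ÷ 17982 → 12 full blocks, remainder 17103.
Within the partial block the first minute is 1800 frames and each further minute 1798, so 9 further minute boundaries passed. Total skipped labels = 18 × 12 + 2 × 9 = 234.
Non-drop label index = 232887 + 234 = 233121; at 30 labels/s that is 02:09:30:21, i.e. DF 02:09:30;21.

02:09:30;21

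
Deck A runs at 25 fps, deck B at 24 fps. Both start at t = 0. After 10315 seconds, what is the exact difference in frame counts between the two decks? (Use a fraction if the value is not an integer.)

A emits 25 × 10315 = 257875 frames; B emits 24 × 10315 = 247560.
Difference = 10315 frames; B is behind A.

10315 frames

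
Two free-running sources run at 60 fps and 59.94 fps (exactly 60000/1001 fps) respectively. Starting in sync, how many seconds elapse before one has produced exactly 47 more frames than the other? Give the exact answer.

The gap grows by |60000/1001 − 60| = 60/1001 frames per second.
Time for a 47-frame gap: 47 ÷ (60/1001) = 47047/60 s.

47047/60 seconds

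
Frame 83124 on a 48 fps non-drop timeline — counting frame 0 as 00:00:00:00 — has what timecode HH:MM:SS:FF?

83124 ÷ 48 = 1731 full seconds, remainder 36 frames.
1731 s = 0 h 28 min 51 s.
Timecode: 00:28:51:36.

00:28:51:36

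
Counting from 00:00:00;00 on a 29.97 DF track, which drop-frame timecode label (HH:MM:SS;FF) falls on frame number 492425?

04:33:50;17

Each 10-minute DF block holds 10 × 60 × 30 − 9 × 2 = 17982 frames. 492425 ÷ 17982 → 27 full blocks, remainder 6911.
Within the partial block the first minute is 1800 frames and each further minute 1798, so 3 further minute boundaries passed. Total skipped labels = 18 × 27 + 2 × 3 = 492.
Non-drop label index = 492425 + 492 = 492917; at 30 labels/s that is 04:33:50:17, i.e. DF 04:33:50;17.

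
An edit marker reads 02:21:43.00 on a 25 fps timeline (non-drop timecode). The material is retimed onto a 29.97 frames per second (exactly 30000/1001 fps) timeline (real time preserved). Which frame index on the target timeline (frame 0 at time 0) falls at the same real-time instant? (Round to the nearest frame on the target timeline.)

Source frame index: (2×3600 + 21×60 + 43) × 25 + 0 = 212575.
Real time: 212575 / (25) = 8503 s.
Target frame: (8503) × (30000/1001) = 23190000/91 ≈ 254835.165 → 254835.

frame 254835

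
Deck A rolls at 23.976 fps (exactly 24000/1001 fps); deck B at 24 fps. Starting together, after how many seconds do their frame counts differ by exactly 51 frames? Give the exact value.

The gap grows by |24 − 24000/1001| = 24/1001 frames per second.
Time for a 51-frame gap: 51 ÷ (24/1001) = 2127.125 s.

2127.125 seconds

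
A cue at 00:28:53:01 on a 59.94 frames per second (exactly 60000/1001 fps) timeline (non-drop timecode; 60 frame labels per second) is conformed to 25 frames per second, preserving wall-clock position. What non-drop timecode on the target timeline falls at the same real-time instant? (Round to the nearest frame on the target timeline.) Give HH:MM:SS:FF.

00:28:54:19

Source frame index: (0×3600 + 28×60 + 53) × 60 + 1 = 103981.
Real time: 103981 / (60000/1001) = 104084981/60000 s.
Target frame: (104084981/60000) × (25) = 104084981/2400 ≈ 43368.742 → 43369.
At 25 labels/s: frame 43369 → 00:28:54:19.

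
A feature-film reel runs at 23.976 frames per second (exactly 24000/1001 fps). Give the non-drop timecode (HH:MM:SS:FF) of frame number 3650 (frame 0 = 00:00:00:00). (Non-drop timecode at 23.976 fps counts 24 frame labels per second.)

3650 ÷ 24 = 152 full seconds, remainder 2 frames.
152 s = 0 h 2 min 32 s.
Timecode: 00:02:32:02.

00:02:32:02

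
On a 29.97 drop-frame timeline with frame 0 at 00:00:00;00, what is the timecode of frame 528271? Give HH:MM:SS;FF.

04:53:46;19

Each 10-minute DF block holds 10 × 60 × 30 − 9 × 2 = 17982 frames. 528271 ÷ 17982 → 29 full blocks, remainder 6793.
Within the partial block the first minute is 1800 frames and each further minute 1798, so 3 further minute boundaries passed. Total skipped labels = 18 × 29 + 2 × 3 = 528.
Non-drop label index = 528271 + 528 = 528799; at 30 labels/s that is 04:53:46:19, i.e. DF 04:53:46;19.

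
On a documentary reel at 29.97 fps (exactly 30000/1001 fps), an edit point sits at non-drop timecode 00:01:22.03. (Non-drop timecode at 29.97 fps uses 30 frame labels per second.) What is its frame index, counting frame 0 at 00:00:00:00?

Total seconds to the label: (0 × 3600 + 1 × 60 + 22) = 82.
Frame index = 82 × 30 + 3 = 2463.

frame 2463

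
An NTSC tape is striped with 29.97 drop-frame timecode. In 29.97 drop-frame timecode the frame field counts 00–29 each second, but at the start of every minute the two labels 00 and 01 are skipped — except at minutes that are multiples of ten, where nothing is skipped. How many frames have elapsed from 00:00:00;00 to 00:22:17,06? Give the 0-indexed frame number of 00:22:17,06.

Complete 10-minute blocks: 2, each 17982 frames → 35964.
Remaining 2 whole minutes in the current block: 1800 + 1 × 1798 = 3598 frames.
Within the current minute: 17 × 30 + 6 − 2 = 514 (labels ;00/;01 skipped at this minute). Total = 35964 + 3598 + 514 = 40076.

40076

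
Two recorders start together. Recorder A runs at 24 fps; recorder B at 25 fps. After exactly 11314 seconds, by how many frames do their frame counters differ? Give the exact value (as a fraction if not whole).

A emits 24 × 11314 = 271536 frames; B emits 25 × 11314 = 282850.
Difference = 11314 frames; B is ahead of A.

11314 frames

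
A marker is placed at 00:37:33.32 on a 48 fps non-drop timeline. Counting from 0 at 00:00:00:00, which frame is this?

108176

Total seconds to the label: (0 × 3600 + 37 × 60 + 33) = 2253.
Frame index = 2253 × 48 + 32 = 108176.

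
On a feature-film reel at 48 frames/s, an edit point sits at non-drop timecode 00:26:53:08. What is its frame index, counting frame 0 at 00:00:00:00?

frame 77432

Total seconds to the label: (0 × 3600 + 26 × 60 + 53) = 1613.
Frame index = 1613 × 48 + 8 = 77432.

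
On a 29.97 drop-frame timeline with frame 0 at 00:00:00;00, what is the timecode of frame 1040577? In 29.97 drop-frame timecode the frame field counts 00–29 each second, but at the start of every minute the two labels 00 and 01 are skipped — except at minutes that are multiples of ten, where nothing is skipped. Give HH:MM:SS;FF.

09:38:40;19

Each 10-minute DF block holds 10 × 60 × 30 − 9 × 2 = 17982 frames. 1040577 ÷ 17982 → 57 full blocks, remainder 15603.
Within the partial block the first minute is 1800 frames and each further minute 1798, so 8 further minute boundaries passed. Total skipped labels = 18 × 57 + 2 × 8 = 1042.
Non-drop label index = 1040577 + 1042 = 1041619; at 30 labels/s that is 09:38:40:19, i.e. DF 09:38:40;19.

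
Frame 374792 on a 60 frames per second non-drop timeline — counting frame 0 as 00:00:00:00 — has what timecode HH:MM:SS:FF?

374792 ÷ 60 = 6246 full seconds, remainder 32 frames.
6246 s = 1 h 44 min 6 s.
Timecode: 01:44:06:32.

01:44:06:32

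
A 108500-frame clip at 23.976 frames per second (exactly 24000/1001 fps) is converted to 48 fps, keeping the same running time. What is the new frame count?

217217 frames

Target frames = source frames × (target rate / source rate) = 108500 × (48)/(24000/1001) = 108500 × 1001/500 = 217217.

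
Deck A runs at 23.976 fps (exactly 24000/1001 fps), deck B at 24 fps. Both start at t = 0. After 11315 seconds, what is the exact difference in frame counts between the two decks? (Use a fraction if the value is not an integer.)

A emits 24000/1001 × 11315 = 271560000/1001 frames; B emits 24 × 11315 = 271560.
Difference = 271560/1001 frames (≈ 271.2887); B is ahead of A.

271560/1001 frames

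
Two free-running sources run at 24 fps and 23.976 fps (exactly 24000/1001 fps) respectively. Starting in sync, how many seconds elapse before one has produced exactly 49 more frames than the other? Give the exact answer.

49049/24 seconds

The gap grows by |24000/1001 − 24| = 24/1001 frames per second.
Time for a 49-frame gap: 49 ÷ (24/1001) = 49049/24 s.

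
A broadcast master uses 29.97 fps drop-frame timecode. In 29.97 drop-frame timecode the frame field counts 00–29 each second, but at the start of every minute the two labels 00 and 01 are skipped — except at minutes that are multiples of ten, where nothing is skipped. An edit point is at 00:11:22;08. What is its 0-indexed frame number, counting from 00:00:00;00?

As if non-drop at 30 labels/s: (0 × 3600 + 11 × 60 + 22) × 30 + 8 = 20468.
Minute boundaries passed: 11; those not divisible by 10: 11 − 1 = 10; dropped labels = 2 × 10 = 20.
Actual frame index = 20468 − 20 = 20448.

20448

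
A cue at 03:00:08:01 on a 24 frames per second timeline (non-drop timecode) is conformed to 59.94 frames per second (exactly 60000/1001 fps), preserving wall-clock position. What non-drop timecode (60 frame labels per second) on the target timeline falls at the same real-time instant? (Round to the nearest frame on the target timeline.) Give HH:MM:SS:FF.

02:59:57:15

Source frame index: (3×3600 + 0×60 + 8) × 24 + 1 = 259393.
Real time: 259393 / (24) = 259393/24 s.
Target frame: (259393/24) × (60000/1001) = 648482500/1001 ≈ 647834.665 → 647835.
At 60 labels/s: frame 647835 → 02:59:57:15.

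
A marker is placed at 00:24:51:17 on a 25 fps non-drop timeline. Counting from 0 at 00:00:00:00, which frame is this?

Total seconds to the label: (0 × 3600 + 24 × 60 + 51) = 1491.
Frame index = 1491 × 25 + 17 = 37292.

37292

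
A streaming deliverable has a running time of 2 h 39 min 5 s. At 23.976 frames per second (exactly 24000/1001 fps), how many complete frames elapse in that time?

228851 frames

2 h 39 min 5 s = 9545 s.
Frames = 9545 × 24000/1001 = 229080000/1001 ≈ 228851.1489.
Complete frames: 228851.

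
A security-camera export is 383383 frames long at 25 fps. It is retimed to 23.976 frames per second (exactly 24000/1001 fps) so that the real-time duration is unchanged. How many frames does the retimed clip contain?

367680 frames

Target frames = source frames × (target rate / source rate) = 383383 × (24000/1001)/(25) = 383383 × 960/1001 = 367680.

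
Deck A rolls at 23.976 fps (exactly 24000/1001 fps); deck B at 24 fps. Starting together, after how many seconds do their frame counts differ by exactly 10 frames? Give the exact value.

The gap grows by |24 − 24000/1001| = 24/1001 frames per second.
Time for a 10-frame gap: 10 ÷ (24/1001) = 5005/12 s.

5005/12 seconds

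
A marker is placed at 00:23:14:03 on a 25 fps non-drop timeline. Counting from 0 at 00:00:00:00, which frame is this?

Total seconds to the label: (0 × 3600 + 23 × 60 + 14) = 1394.
Frame index = 1394 × 25 + 3 = 34853.

34853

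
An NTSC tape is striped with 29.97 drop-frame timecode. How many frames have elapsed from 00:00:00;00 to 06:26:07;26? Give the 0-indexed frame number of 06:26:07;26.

Complete 10-minute blocks: 38, each 17982 frames → 683316.
Remaining 6 whole minutes in the current block: 1800 + 5 × 1798 = 10790 frames.
Within the current minute: 7 × 30 + 26 − 2 = 234 (labels ;00/;01 skipped at this minute). Total = 683316 + 10790 + 234 = 694340.

694340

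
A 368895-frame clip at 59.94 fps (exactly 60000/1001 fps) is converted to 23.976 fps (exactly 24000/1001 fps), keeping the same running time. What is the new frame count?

147558 frames

Target frames = source frames × (target rate / source rate) = 368895 × (24000/1001)/(60000/1001) = 368895 × 2/5 = 147558.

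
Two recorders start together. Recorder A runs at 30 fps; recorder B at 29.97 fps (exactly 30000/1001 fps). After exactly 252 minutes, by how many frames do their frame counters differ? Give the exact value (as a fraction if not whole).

252 min = 15120 s.
A emits 30 × 15120 = 453600 frames; B emits 30000/1001 × 15120 = 64800000/143.
Difference = 64800/143 frames (≈ 453.1469); B is behind A.

64800/143 frames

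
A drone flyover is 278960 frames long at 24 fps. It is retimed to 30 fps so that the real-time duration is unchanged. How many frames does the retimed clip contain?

348700 frames

Target frames = source frames × (target rate / source rate) = 278960 × (30)/(24) = 278960 × 5/4 = 348700.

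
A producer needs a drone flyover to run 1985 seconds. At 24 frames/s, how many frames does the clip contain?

47640 frames

Frames = 1985 × 24 = 47640.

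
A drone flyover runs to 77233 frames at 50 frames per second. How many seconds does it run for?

Running time = 77233 / (50) = 1544.66 s.

1544.66 seconds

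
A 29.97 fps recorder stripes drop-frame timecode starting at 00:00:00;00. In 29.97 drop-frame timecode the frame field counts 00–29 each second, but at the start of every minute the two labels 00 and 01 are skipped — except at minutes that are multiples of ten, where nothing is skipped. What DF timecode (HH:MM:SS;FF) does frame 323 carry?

Ten DF minutes hold 17982 frames, so frame 323 lies in block 0 (frames 0–17981) with 323 frames into that block.
The block's first minute is 1800 frames and the rest 1798 each; 323 frames reaches minute 0, so 0 × 18 + 0 × 2 = 0 labels have been skipped so far.
Adding those back, label number 323 + 0 = 323 at 30 labels/s is 10 s + 23 f = 0 h 0 min 10 s frame 23, i.e. 00:00:10;23.

00:00:10;23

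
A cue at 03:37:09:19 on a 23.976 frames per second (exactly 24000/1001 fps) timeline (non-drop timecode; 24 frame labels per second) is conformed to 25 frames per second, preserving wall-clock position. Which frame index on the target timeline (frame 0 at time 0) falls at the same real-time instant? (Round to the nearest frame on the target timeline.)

Source frame index: (3×3600 + 37×60 + 9) × 24 + 19 = 312715.
Real time: 312715 / (24000/1001) = 62605543/4800 s.
Target frame: (62605543/4800) × (25) = 62605543/192 ≈ 326070.536 → 326071.

frame 326071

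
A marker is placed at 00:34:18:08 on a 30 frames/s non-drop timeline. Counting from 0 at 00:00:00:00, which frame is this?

Total seconds to the label: (0 × 3600 + 34 × 60 + 18) = 2058.
Frame index = 2058 × 30 + 8 = 61748.

61748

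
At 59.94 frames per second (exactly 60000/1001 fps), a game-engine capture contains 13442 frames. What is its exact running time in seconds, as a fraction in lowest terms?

6727721/30000 seconds

Running time = 13442 ÷ (60000/1001) = 13442 × 1001/60000 = 6727721/30000 s.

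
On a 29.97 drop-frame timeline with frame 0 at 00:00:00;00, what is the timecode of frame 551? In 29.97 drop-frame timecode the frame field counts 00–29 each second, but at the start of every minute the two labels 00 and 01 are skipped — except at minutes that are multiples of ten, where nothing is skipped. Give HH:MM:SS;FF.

Each 10-minute DF block holds 10 × 60 × 30 − 9 × 2 = 17982 frames. 551 ÷ 17982 → 0 full blocks, remainder 551.
Within the partial block the first minute is 1800 frames and each further minute 1798, so 0 further minute boundaries passed. Total skipped labels = 18 × 0 + 2 × 0 = 0.
Non-drop label index = 551 + 0 = 551; at 30 labels/s that is 00:00:18:11, i.e. DF 00:00:18;11.

00:00:18;11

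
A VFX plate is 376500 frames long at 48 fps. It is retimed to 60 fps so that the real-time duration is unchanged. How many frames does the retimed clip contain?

470625 frames

Frames at target rate = 376500 × (60) / (48) = 470625.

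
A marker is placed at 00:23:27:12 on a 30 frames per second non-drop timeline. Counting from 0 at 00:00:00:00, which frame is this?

Total seconds to the label: (0 × 3600 + 23 × 60 + 27) = 1407.
Frame index = 1407 × 30 + 12 = 42222.

42222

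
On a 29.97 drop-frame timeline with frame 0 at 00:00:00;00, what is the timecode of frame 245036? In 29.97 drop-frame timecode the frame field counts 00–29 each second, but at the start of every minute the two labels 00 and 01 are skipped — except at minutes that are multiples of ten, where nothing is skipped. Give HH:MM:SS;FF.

Ten DF minutes hold 17982 frames, so frame 245036 lies in block 13 (frames 233766–251747) with 11270 frames into that block.
The block's first minute is 1800 frames and the rest 1798 each; 11270 frames reaches minute 6, so 13 × 18 + 6 × 2 = 246 labels have been skipped so far.
Adding those back, label number 245036 + 246 = 245282 at 30 labels/s is 8176 s + 2 f = 2 h 16 min 16 s frame 2, i.e. 02:16:16;02.

02:16:16;02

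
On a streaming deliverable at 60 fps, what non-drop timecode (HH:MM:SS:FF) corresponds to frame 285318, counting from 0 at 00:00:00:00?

01:19:15:18

285318 ÷ 60 = 4755 full seconds, remainder 18 frames.
4755 s = 1 h 19 min 15 s.
Timecode: 01:19:15:18.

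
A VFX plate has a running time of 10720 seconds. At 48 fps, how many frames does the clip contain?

514560 frames

Frames = 10720 × 48 = 514560.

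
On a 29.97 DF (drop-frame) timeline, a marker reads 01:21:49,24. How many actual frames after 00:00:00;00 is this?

147148

Complete 10-minute blocks: 8, each 17982 frames → 143856.
Remaining 1 whole minute in the current block: 1800 + 0 × 1798 = 1800 frames.
Within the current minute: 49 × 30 + 24 − 2 = 1492 (labels ;00/;01 skipped at this minute). Total = 143856 + 1800 + 1492 = 147148.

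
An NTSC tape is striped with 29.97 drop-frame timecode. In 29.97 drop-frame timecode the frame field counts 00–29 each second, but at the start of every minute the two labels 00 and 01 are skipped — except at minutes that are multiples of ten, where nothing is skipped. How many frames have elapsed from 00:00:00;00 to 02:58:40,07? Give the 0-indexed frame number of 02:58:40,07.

Complete 10-minute blocks: 17, each 17982 frames → 305694.
Remaining 8 whole minutes in the current block: 1800 + 7 × 1798 = 14386 frames.
Within the current minute: 40 × 30 + 7 − 2 = 1205 (labels ;00/;01 skipped at this minute). Total = 305694 + 14386 + 1205 = 321285.

321285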